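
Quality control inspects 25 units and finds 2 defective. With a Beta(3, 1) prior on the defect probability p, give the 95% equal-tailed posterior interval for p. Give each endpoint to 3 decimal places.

Posterior: Beta(3+2, 1+23) = Beta(5, 24).
Equal-tailed 95% interval: the 0.025 and 0.975 quantiles of Beta(5, 24).
Posterior mean ≈ 0.172, SD ≈ 0.069; a Normal approximation gives roughly [0.037, 0.308].
Exact: F⁻¹(0.025) = 0.061; F⁻¹(0.975) = 0.327.

[0.061, 0.327]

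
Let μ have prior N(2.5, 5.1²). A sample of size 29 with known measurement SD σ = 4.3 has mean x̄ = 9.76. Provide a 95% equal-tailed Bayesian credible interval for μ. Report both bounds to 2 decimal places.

[8.04, 11.13]

Posterior precision = 1/5.1² + 29/4.3² = 0.0384 + 1.5684 = 1.6069, so posterior SD = 0.7889.
Posterior mean = (2.5/5.1² + 29·9.76/4.3²) / 1.6069 = 9.5863.
Interval: 9.5863 ± 1.960 × 0.7889 → [8.04, 11.13].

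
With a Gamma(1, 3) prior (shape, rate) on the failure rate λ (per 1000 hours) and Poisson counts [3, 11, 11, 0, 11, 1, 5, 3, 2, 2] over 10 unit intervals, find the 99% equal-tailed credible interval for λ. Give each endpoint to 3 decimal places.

Posterior: Gamma(1+49, 3+10) = Gamma(50, 13) (shape, rate).
Equal-tailed 99% interval: Gamma(50, 13) quantiles at 0.005 and 0.995.
Posterior mean ≈ 3.846, SD ≈ 0.544; a Normal approximation gives roughly [2.445, 5.247].
Exact: lower = 2.590; upper = 5.391.

[2.590, 5.391]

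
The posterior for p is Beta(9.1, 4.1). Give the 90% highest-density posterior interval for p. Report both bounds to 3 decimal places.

[0.495, 0.892]

The posterior is unimodal and skewed, so the HPD interval has equal density at both endpoints and is the shortest 90% interval.
Solving f(0.495) = f(0.892) with F(0.892) − F(0.495) = 0.90 gives [0.495, 0.892].
For comparison, the equal-tailed interval is [0.471, 0.874]; the HPD is narrower and shifted toward the mode.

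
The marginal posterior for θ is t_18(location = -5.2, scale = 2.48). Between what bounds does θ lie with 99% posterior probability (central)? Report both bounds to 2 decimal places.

The t_18 distribution is symmetric; the 99% interval is -5.2 ± t·2.48 with t_{0.995,18} = 2.878.
Half-width: 2.878 × 2.48 = 7.14.
-5.2 − 7.14 = -12.34; -5.2 + 7.14 = 1.94.

[-12.34, 1.94]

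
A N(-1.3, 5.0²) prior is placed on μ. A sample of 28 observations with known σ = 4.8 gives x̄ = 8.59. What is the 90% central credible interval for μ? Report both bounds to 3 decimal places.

Posterior precision = 1/5.0² + 28/4.8² = 0.0400 + 1.2153 = 1.2553, so posterior SD = 0.8925.
Posterior mean = (-1.3/5.0² + 28·8.59/4.8²) / 1.2553 = 8.2749.
Interval: 8.2749 ± 1.645 × 0.8925 → [6.807, 9.743].

[6.807, 9.743]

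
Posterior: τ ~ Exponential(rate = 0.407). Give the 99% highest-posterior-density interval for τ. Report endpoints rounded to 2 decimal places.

[0.00, 11.31]

The exponential density is strictly decreasing on [0, ∞), so the HPD interval is anchored at 0: [0, q] with P(τ ≤ q) = 0.99.
q = −ln(1 − 0.99) / 0.407 = 4.6052 / 0.407 = 11.31.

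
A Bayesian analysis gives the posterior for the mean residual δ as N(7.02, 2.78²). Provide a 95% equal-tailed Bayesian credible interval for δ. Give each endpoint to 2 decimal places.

The posterior is symmetric, so the 95% equal-tailed interval is δ = 7.02 ± z·2.78 with z = 1.960.
Half-width: 1.960 × 2.78 = 5.45.
7.02 − 5.45 = 1.57; 7.02 + 5.45 = 12.47.

[1.57, 12.47]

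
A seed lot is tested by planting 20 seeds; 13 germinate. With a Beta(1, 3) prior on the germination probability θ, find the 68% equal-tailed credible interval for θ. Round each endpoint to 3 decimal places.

[0.483, 0.683]

Posterior: Beta(1+13, 3+7) = Beta(14, 10).
Equal-tailed 68% interval: the 0.16 and 0.84 quantiles of Beta(14, 10).
Posterior mean ≈ 0.583, SD ≈ 0.099; a Normal approximation gives roughly [0.485, 0.681].
Exact: F⁻¹(0.16) = 0.483; F⁻¹(0.84) = 0.683.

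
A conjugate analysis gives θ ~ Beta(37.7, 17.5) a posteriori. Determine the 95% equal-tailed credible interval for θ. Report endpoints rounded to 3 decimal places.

Posterior: Beta(37.7, 17.5).
Equal-tailed 95% interval: the 0.025 and 0.975 quantiles of Beta(37.7, 17.5).
Posterior mean ≈ 0.683, SD ≈ 0.062; a Normal approximation gives roughly [0.561, 0.805].
Exact: F⁻¹(0.025) = 0.556; F⁻¹(0.975) = 0.798.

[0.556, 0.798]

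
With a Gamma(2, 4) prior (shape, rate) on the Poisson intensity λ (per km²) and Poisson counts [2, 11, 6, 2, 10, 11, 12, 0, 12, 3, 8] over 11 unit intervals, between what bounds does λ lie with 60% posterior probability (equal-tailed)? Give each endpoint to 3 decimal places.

[4.763, 5.758]

Posterior: Gamma(2+77, 4+11) = Gamma(79, 15) (shape, rate).
Equal-tailed 60% interval: Gamma(79, 15) quantiles at 0.2 and 0.8.
Posterior mean ≈ 5.267, SD ≈ 0.593; a Normal approximation gives roughly [4.768, 5.765].
Exact: lower = 4.763; upper = 5.758.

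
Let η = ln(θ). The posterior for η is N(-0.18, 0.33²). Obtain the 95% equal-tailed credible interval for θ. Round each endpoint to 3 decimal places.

On the log scale the 95% interval is -0.18 ± 1.960 × 0.33 = [-0.8268, 0.4668].
Exponentiate: [e^-0.8268, e^0.4668] = [0.437, 1.595].

[0.437, 1.595]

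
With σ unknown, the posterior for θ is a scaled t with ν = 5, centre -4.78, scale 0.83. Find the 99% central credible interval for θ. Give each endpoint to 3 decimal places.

[-8.127, -1.433]

The t_5 distribution is symmetric; the 99% interval is -4.78 ± t·0.83 with t_{0.995,5} = 4.032.
Half-width: 4.032 × 0.83 = 3.347.
-4.78 − 3.347 = -8.127; -4.78 + 3.347 = -1.433.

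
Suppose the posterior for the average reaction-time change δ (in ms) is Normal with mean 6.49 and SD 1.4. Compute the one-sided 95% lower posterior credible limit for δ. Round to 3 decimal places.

4.187

Need L with P(δ ≥ L) = 0.95: L = 6.49 − z_{0.05}·1.4.
z = 1.645; L = 6.49 − 1.645 × 1.4 = 4.187.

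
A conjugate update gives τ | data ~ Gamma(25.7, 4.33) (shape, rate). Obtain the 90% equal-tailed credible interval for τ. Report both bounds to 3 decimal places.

Posterior: Gamma(shape 25.7, rate 4.33).
Equal-tailed 90% interval: Gamma(25.7, 4.33) quantiles at 0.05 and 0.95.
Posterior mean ≈ 5.935, SD ≈ 1.171; a Normal approximation gives roughly [4.010, 7.861].
Exact: lower = 4.149; upper = 7.983.

[4.149, 7.983]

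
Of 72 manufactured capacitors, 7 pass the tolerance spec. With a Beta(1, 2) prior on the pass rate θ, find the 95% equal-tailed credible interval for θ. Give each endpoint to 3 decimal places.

[0.048, 0.185]

Posterior: Beta(1+7, 2+65) = Beta(8, 67).
Equal-tailed 95% interval: the 0.025 and 0.975 quantiles of Beta(8, 67).
Posterior mean ≈ 0.107, SD ≈ 0.035; a Normal approximation gives roughly [0.037, 0.176].
Exact: F⁻¹(0.025) = 0.048; F⁻¹(0.975) = 0.185.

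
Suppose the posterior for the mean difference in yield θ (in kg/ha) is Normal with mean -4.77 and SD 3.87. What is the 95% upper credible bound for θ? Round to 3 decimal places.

1.596

Need U with P(θ ≤ U) = 0.95: U = -4.77 + z_{0.05}·3.87.
z = 1.645; U = -4.77 + 1.645 × 3.87 = 1.596.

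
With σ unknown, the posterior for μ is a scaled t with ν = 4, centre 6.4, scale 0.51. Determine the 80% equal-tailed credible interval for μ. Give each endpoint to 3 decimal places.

The t_4 distribution is symmetric; the 80% interval is 6.4 ± t·0.51 with t_{0.9,4} = 1.533.
Half-width: 1.533 × 0.51 = 0.782.
6.4 − 0.782 = 5.618; 6.4 + 0.782 = 7.182.

[5.618, 7.182]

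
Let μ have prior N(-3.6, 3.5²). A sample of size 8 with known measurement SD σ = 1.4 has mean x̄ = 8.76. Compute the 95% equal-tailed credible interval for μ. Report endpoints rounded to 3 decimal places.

[7.557, 9.478]

Posterior precision = 1/3.5² + 8/1.4² = 0.0816 + 4.0816 = 4.1633, so posterior SD = 0.4901.
Posterior mean = (-3.6/3.5² + 8·8.76/1.4²) / 4.1633 = 8.5176.
Interval: 8.5176 ± 1.960 × 0.4901 → [7.557, 9.478].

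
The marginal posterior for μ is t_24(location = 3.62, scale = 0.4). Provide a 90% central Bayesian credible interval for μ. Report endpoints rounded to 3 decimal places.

The t_24 distribution is symmetric; the 90% interval is 3.62 ± t·0.4 with t_{0.95,24} = 1.711.
Half-width: 1.711 × 0.4 = 0.684.
3.62 − 0.684 = 2.936; 3.62 + 0.684 = 4.304.

[2.936, 4.304]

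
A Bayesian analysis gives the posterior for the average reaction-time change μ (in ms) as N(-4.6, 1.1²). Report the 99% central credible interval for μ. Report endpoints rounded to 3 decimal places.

[-7.433, -1.767]

The posterior is symmetric, so the 99% equal-tailed interval is μ = -4.6 ± z·1.1 with z = 2.576.
Half-width: 2.576 × 1.1 = 2.833.
-4.6 − 2.833 = -7.433; -4.6 + 2.833 = -1.767.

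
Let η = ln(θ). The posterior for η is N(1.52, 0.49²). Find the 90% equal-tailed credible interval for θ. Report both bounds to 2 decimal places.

[2.04, 10.24]

On the log scale the 90% interval is 1.52 ± 1.645 × 0.49 = [0.7140, 2.3260].
Exponentiate: [e^0.7140, e^2.3260] = [2.04, 10.24].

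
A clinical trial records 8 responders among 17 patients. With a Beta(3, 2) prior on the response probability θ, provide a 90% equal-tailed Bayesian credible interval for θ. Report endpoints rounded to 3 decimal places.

Posterior: Beta(3+8, 2+9) = Beta(11, 11).
Equal-tailed 90% interval: the 0.05 and 0.95 quantiles of Beta(11, 11).
Posterior mean ≈ 0.500, SD ≈ 0.104; a Normal approximation gives roughly [0.329, 0.671].
Exact: F⁻¹(0.05) = 0.328; F⁻¹(0.95) = 0.672.

[0.328, 0.672]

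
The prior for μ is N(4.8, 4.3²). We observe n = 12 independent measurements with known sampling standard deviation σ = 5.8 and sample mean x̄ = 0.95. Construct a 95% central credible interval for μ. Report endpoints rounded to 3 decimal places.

Posterior precision = 1/4.3² + 12/5.8² = 0.0541 + 0.3567 = 0.4108, so posterior SD = 1.5602.
Posterior mean = (4.8/4.3² + 12·0.95/5.8²) / 0.4108 = 1.4569.
Interval: 1.4569 ± 1.960 × 1.5602 → [-1.601, 4.515].

[-1.601, 4.515]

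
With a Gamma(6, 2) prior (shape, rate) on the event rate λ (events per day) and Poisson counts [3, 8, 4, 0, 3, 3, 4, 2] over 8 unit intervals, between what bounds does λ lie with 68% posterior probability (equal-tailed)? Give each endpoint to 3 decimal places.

[2.731, 3.868]

Posterior: Gamma(6+27, 2+8) = Gamma(33, 10) (shape, rate).
Equal-tailed 68% interval: Gamma(33, 10) quantiles at 0.16 and 0.84.
Posterior mean ≈ 3.300, SD ≈ 0.574; a Normal approximation gives roughly [2.729, 3.871].
Exact: lower = 2.731; upper = 3.868.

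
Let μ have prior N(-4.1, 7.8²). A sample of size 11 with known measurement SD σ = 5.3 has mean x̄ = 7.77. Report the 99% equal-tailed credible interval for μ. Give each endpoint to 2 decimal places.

[3.26, 11.32]

Posterior precision = 1/7.8² + 11/5.3² = 0.0164 + 0.3916 = 0.4080, so posterior SD = 1.5655.
Posterior mean = (-4.1/7.8² + 11·7.77/5.3²) / 0.4080 = 7.2919.
Interval: 7.2919 ± 2.576 × 1.5655 → [3.26, 11.32].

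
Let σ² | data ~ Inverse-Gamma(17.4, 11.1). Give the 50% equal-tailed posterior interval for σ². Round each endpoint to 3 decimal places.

[0.555, 0.769]

Inverse-Gamma(17.4, 11.1) quantiles: F⁻¹(0.25) and F⁻¹(0.75).
Equivalently, 1/σ² ~ Gamma(17.4, rate = 11.1); invert its 0.75 and 0.25 quantiles.
Posterior mean ≈ 0.677, SD ≈ 0.172; a Normal approximation gives roughly [0.560, 0.793].
Exact: lower = 0.555; upper = 0.769.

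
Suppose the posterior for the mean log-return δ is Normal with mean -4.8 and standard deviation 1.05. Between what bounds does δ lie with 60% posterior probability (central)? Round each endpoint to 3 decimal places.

The posterior is symmetric, so the 60% equal-tailed interval is δ = -4.8 ± z·1.05 with z = 0.842.
Half-width: 0.842 × 1.05 = 0.884.
-4.8 − 0.884 = -5.684; -4.8 + 0.884 = -3.916.

[-5.684, -3.916]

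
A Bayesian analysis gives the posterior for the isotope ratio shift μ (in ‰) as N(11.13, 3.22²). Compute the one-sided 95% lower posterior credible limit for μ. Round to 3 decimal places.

5.834

Need L with P(μ ≥ L) = 0.95: L = 11.13 − z_{0.05}·3.22.
z = 1.645; L = 11.13 − 1.645 × 3.22 = 5.834.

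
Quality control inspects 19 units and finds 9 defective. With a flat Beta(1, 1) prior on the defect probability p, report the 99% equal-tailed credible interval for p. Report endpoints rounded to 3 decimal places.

Posterior: Beta(1+9, 1+10) = Beta(10, 11).
Equal-tailed 99% interval: the 0.005 and 0.995 quantiles of Beta(10, 11).
Posterior mean ≈ 0.476, SD ≈ 0.106; a Normal approximation gives roughly [0.202, 0.750].
Exact: F⁻¹(0.005) = 0.218; F⁻¹(0.995) = 0.743.

[0.218, 0.743]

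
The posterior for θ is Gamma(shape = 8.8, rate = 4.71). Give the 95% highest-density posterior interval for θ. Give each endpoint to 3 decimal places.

[0.741, 3.123]

The posterior is unimodal and skewed, so the HPD interval has equal density at both endpoints and is the shortest 95% interval.
Solving f(0.741) = f(3.123) with F(3.123) − F(0.741) = 0.95 gives [0.741, 3.123].
For comparison, the equal-tailed interval is [0.845, 3.290]; the HPD is narrower and shifted toward the mode.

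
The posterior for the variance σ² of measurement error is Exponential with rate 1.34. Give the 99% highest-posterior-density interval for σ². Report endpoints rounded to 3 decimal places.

[0.000, 3.437]

The exponential density is strictly decreasing on [0, ∞), so the HPD interval is anchored at 0: [0, q] with P(σ² ≤ q) = 0.99.
q = −ln(1 − 0.99) / 1.34 = 4.6052 / 1.34 = 3.437.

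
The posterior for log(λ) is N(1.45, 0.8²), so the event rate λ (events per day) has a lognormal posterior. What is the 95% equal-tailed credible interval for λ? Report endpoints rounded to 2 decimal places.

On the log scale the 95% interval is 1.45 ± 1.960 × 0.8 = [-0.1180, 3.0180].
Exponentiate: [e^-0.1180, e^3.0180] = [0.89, 20.45].

[0.89, 20.45]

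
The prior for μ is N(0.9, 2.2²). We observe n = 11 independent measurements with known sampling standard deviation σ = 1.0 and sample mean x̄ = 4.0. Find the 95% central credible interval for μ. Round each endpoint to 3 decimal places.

Posterior precision = 1/2.2² + 11/1.0² = 0.2066 + 11.0000 = 11.2066, so posterior SD = 0.2987.
Posterior mean = (0.9/2.2² + 11·4.0/1.0²) / 11.2066 = 3.9428.
Interval: 3.9428 ± 1.960 × 0.2987 → [3.357, 4.528].

[3.357, 4.528]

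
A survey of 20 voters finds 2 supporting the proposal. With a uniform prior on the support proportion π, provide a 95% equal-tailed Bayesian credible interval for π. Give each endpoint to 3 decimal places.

Posterior: Beta(1+2, 1+18) = Beta(3, 19).
Equal-tailed 95% interval: the 0.025 and 0.975 quantiles of Beta(3, 19).
Posterior mean ≈ 0.136, SD ≈ 0.072; a Normal approximation gives roughly [-0.004, 0.277].
Exact: F⁻¹(0.025) = 0.030; F⁻¹(0.975) = 0.304.

[0.030, 0.304]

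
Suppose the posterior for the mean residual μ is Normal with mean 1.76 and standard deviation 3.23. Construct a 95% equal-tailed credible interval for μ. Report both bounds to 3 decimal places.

[-4.571, 8.091]

The posterior is symmetric, so the 95% equal-tailed interval is μ = 1.76 ± z·3.23 with z = 1.960.
Half-width: 1.960 × 3.23 = 6.331.
1.76 − 6.331 = -4.571; 1.76 + 6.331 = 8.091.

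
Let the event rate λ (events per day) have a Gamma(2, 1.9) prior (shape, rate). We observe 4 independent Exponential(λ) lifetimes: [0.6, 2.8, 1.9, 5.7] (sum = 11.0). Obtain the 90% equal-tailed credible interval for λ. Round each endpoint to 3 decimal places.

Posterior: Gamma(2+4, 1.9+11.0) = Gamma(6, 12.9) (shape, rate).
Equal-tailed 90% interval: Gamma(6, 12.9) quantiles at 0.05 and 0.95.
Posterior mean ≈ 0.465, SD ≈ 0.190; a Normal approximation gives roughly [0.153, 0.777].
Exact: lower = 0.203; upper = 0.815.

[0.203, 0.815]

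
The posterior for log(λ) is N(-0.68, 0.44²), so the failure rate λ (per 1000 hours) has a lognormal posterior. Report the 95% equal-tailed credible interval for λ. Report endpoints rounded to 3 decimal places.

[0.214, 1.200]

On the log scale the 95% interval is -0.68 ± 1.960 × 0.44 = [-1.5424, 0.1824].
Exponentiate: [e^-1.5424, e^0.1824] = [0.214, 1.200].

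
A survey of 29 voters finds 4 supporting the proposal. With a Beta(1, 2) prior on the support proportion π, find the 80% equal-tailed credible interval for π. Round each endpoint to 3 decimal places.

[0.081, 0.241]

Posterior: Beta(1+4, 2+25) = Beta(5, 27).
Equal-tailed 80% interval: the 0.1 and 0.9 quantiles of Beta(5, 27).
Posterior mean ≈ 0.156, SD ≈ 0.063; a Normal approximation gives roughly [0.075, 0.237].
Exact: F⁻¹(0.1) = 0.081; F⁻¹(0.9) = 0.241.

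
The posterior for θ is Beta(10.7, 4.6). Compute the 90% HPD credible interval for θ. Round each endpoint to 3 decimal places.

The posterior is unimodal and skewed, so the HPD interval has equal density at both endpoints and is the shortest 90% interval.
Solving f(0.519) = f(0.886) with F(0.886) − F(0.519) = 0.90 gives [0.519, 0.886].
For comparison, the equal-tailed interval is [0.498, 0.870]; the HPD is narrower and shifted toward the mode.

[0.519, 0.886]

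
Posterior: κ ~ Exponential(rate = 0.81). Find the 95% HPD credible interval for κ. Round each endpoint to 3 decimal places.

[0.000, 3.698]

The exponential density is strictly decreasing on [0, ∞), so the HPD interval is anchored at 0: [0, q] with P(κ ≤ q) = 0.95.
q = −ln(1 − 0.95) / 0.81 = 2.9957 / 0.81 = 3.698.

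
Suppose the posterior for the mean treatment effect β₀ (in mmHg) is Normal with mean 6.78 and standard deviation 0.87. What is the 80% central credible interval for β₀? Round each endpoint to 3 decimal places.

The posterior is symmetric, so the 80% equal-tailed interval is β₀ = 6.78 ± z·0.87 with z = 1.282.
Half-width: 1.282 × 0.87 = 1.115.
6.78 − 1.115 = 5.665; 6.78 + 1.115 = 7.895.

[5.665, 7.895]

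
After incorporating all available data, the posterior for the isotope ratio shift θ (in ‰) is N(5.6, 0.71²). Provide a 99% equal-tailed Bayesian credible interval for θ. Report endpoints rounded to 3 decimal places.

[3.771, 7.429]

The posterior is symmetric, so the 99% equal-tailed interval is θ = 5.6 ± z·0.71 with z = 2.576.
Half-width: 2.576 × 0.71 = 1.829.
5.6 − 1.829 = 3.771; 5.6 + 1.829 = 7.429.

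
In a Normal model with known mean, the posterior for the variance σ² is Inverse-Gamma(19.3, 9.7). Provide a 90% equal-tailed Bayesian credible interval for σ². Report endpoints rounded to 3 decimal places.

Inverse-Gamma(19.3, 9.7) quantiles: F⁻¹(0.05) and F⁻¹(0.95).
Equivalently, 1/σ² ~ Gamma(19.3, rate = 9.7); invert its 0.95 and 0.05 quantiles.
Posterior mean ≈ 0.530, SD ≈ 0.127; a Normal approximation gives roughly [0.320, 0.740].
Exact: lower = 0.359; upper = 0.765.

[0.359, 0.765]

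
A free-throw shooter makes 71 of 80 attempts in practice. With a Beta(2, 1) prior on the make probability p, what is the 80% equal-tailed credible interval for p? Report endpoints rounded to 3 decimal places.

Posterior: Beta(2+71, 1+9) = Beta(73, 10).
Equal-tailed 80% interval: the 0.1 and 0.9 quantiles of Beta(73, 10).
Posterior mean ≈ 0.880, SD ≈ 0.036; a Normal approximation gives roughly [0.834, 0.925].
Exact: F⁻¹(0.1) = 0.832; F⁻¹(0.9) = 0.923.

[0.832, 0.923]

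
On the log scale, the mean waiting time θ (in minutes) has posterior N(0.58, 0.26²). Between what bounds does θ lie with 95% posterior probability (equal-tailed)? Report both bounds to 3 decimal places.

On the log scale the 95% interval is 0.58 ± 1.960 × 0.26 = [0.0704, 1.0896].
Exponentiate: [e^0.0704, e^1.0896] = [1.073, 2.973].

[1.073, 2.973]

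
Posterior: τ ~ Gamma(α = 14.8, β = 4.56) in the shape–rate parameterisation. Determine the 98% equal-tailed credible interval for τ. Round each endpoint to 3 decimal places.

[1.609, 5.523]

Posterior: Gamma(shape 14.8, rate 4.56).
Equal-tailed 98% interval: Gamma(14.8, 4.56) quantiles at 0.01 and 0.99.
Posterior mean ≈ 3.246, SD ≈ 0.844; a Normal approximation gives roughly [1.283, 5.208].
Exact: lower = 1.609; upper = 5.523.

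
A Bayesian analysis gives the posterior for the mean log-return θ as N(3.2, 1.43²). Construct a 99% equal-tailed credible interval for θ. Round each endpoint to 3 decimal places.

[-0.483, 6.883]

The posterior is symmetric, so the 99% equal-tailed interval is θ = 3.2 ± z·1.43 with z = 2.576.
Half-width: 2.576 × 1.43 = 3.683.
3.2 − 3.683 = -0.483; 3.2 + 3.683 = 6.883.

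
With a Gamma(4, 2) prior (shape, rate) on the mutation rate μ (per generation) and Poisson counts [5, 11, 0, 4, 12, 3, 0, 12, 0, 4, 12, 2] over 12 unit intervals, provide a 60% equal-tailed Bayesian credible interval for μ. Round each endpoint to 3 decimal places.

[4.424, 5.420]

Posterior: Gamma(4+65, 2+12) = Gamma(69, 14) (shape, rate).
Equal-tailed 60% interval: Gamma(69, 14) quantiles at 0.2 and 0.8.
Posterior mean ≈ 4.929, SD ≈ 0.593; a Normal approximation gives roughly [4.429, 5.428].
Exact: lower = 4.424; upper = 5.420.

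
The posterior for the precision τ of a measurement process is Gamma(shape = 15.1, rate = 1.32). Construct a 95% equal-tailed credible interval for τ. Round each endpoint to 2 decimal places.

Posterior: Gamma(shape 15.1, rate 1.32).
Equal-tailed 95% interval: Gamma(15.1, 1.32) quantiles at 0.025 and 0.975.
Posterior mean ≈ 11.44, SD ≈ 2.94; a Normal approximation gives roughly [5.67, 17.21].
Exact: lower = 6.42; upper = 17.89.

[6.42, 17.89]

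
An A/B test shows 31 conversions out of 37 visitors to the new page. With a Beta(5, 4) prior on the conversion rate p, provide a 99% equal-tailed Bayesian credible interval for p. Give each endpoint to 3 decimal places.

Posterior: Beta(5+31, 4+6) = Beta(36, 10).
Equal-tailed 99% interval: the 0.005 and 0.995 quantiles of Beta(36, 10).
Posterior mean ≈ 0.783, SD ≈ 0.060; a Normal approximation gives roughly [0.628, 0.938].
Exact: F⁻¹(0.005) = 0.608; F⁻¹(0.995) = 0.912.

[0.608, 0.912]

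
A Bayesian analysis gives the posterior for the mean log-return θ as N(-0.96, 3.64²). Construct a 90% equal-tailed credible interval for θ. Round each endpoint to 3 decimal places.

[-6.947, 5.027]

The posterior is symmetric, so the 90% equal-tailed interval is θ = -0.96 ± z·3.64 with z = 1.645.
Half-width: 1.645 × 3.64 = 5.987.
-0.96 − 5.987 = -6.947; -0.96 + 5.987 = 5.027.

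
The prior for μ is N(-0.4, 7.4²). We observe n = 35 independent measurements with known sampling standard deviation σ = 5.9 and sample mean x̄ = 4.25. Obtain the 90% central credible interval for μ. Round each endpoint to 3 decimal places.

[2.541, 5.793]

Posterior precision = 1/7.4² + 35/5.9² = 0.0183 + 1.0055 = 1.0237, so posterior SD = 0.9883.
Posterior mean = (-0.4/7.4² + 35·4.25/5.9²) / 1.0237 = 4.1671.
Interval: 4.1671 ± 1.645 × 0.9883 → [2.541, 5.793].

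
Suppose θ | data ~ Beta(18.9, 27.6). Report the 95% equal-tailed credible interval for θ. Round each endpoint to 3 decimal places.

Posterior: Beta(18.9, 27.6).
Equal-tailed 95% interval: the 0.025 and 0.975 quantiles of Beta(18.9, 27.6).
Posterior mean ≈ 0.406, SD ≈ 0.071; a Normal approximation gives roughly [0.267, 0.546].
Exact: F⁻¹(0.025) = 0.271; F⁻¹(0.975) = 0.549.

[0.271, 0.549]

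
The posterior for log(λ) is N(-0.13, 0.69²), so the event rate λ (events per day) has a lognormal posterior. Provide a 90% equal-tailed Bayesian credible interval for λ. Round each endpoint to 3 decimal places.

[0.282, 2.732]

On the log scale the 90% interval is -0.13 ± 1.645 × 0.69 = [-1.2649, 1.0049].
Exponentiate: [e^-1.2649, e^1.0049] = [0.282, 2.732].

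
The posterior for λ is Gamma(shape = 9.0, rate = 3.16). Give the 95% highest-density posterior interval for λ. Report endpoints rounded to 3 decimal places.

The posterior is unimodal and skewed, so the HPD interval has equal density at both endpoints and is the shortest 95% interval.
Solving f(1.146) = f(4.740) with F(4.740) − F(1.146) = 0.95 gives [1.146, 4.740].
For comparison, the equal-tailed interval is [1.302, 4.988]; the HPD is narrower and shifted toward the mode.

[1.146, 4.740]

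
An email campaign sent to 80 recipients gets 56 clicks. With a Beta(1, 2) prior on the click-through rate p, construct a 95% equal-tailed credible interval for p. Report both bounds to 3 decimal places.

[0.584, 0.781]

Posterior: Beta(1+56, 2+24) = Beta(57, 26).
Equal-tailed 95% interval: the 0.025 and 0.975 quantiles of Beta(57, 26).
Posterior mean ≈ 0.687, SD ≈ 0.051; a Normal approximation gives roughly [0.588, 0.786].
Exact: F⁻¹(0.025) = 0.584; F⁻¹(0.975) = 0.781.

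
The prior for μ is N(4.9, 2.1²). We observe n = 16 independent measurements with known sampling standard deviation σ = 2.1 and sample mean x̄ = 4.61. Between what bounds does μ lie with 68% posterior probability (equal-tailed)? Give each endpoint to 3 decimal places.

Posterior precision = 1/2.1² + 16/2.1² = 0.2268 + 3.6281 = 3.8549, so posterior SD = 0.5093.
Posterior mean = (4.9/2.1² + 16·4.61/2.1²) / 3.8549 = 4.6271.
Interval: 4.6271 ± 0.994 × 0.5093 → [4.121, 5.134].

[4.121, 5.134]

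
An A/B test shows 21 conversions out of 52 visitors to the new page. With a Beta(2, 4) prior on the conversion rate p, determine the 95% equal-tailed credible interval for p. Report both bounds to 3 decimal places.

Posterior: Beta(2+21, 4+31) = Beta(23, 35).
Equal-tailed 95% interval: the 0.025 and 0.975 quantiles of Beta(23, 35).
Posterior mean ≈ 0.397, SD ≈ 0.064; a Normal approximation gives roughly [0.272, 0.521].
Exact: F⁻¹(0.025) = 0.276; F⁻¹(0.975) = 0.524.

[0.276, 0.524]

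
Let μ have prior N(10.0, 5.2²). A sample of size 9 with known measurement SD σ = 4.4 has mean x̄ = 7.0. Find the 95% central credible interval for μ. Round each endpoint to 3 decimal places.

[4.454, 9.988]

Posterior precision = 1/5.2² + 9/4.4² = 0.0370 + 0.4649 = 0.5019, so posterior SD = 1.4116.
Posterior mean = (10.0/5.2² + 9·7.0/4.4²) / 0.5019 = 7.2211.
Interval: 7.2211 ± 1.960 × 1.4116 → [4.454, 9.988].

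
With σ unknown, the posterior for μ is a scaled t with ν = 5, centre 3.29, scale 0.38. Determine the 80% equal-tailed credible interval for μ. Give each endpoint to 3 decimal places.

The t_5 distribution is symmetric; the 80% interval is 3.29 ± t·0.38 with t_{0.9,5} = 1.476.
Half-width: 1.476 × 0.38 = 0.561.
3.29 − 0.561 = 2.729; 3.29 + 0.561 = 3.851.

[2.729, 3.851]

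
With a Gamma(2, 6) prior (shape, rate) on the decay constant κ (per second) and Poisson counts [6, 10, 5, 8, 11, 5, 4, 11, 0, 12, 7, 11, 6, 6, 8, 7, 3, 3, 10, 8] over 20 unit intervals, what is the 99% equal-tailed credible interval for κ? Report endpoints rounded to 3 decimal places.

Posterior: Gamma(2+141, 6+20) = Gamma(143, 26) (shape, rate).
Equal-tailed 99% interval: Gamma(143, 26) quantiles at 0.005 and 0.995.
Posterior mean ≈ 5.500, SD ≈ 0.460; a Normal approximation gives roughly [4.315, 6.685].
Exact: lower = 4.388; upper = 6.757.

[4.388, 6.757]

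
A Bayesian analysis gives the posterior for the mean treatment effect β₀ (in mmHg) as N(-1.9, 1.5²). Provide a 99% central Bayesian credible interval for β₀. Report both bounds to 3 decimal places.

The posterior is symmetric, so the 99% equal-tailed interval is β₀ = -1.9 ± z·1.5 with z = 2.576.
Half-width: 2.576 × 1.5 = 3.864.
-1.9 − 3.864 = -5.764; -1.9 + 3.864 = 1.964.

[-5.764, 1.964]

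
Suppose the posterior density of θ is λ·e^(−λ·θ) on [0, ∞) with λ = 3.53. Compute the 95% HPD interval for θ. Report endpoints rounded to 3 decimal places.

The exponential density is strictly decreasing on [0, ∞), so the HPD interval is anchored at 0: [0, q] with P(θ ≤ q) = 0.95.
q = −ln(1 − 0.95) / 3.53 = 2.9957 / 3.53 = 0.849.

[0.000, 0.849]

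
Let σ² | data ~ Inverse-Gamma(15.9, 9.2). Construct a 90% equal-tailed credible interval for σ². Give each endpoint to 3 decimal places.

Inverse-Gamma(15.9, 9.2) quantiles: F⁻¹(0.05) and F⁻¹(0.95).
Equivalently, 1/σ² ~ Gamma(15.9, rate = 9.2); invert its 0.95 and 0.05 quantiles.
Posterior mean ≈ 0.617, SD ≈ 0.166; a Normal approximation gives roughly [0.345, 0.890].
Exact: lower = 0.400; upper = 0.924.

[0.400, 0.924]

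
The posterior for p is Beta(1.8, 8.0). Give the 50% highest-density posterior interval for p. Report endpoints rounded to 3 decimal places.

[0.045, 0.189]

The posterior is unimodal and skewed, so the HPD interval has equal density at both endpoints and is the shortest 50% interval.
Solving f(0.045) = f(0.189) with F(0.189) − F(0.045) = 0.50 gives [0.045, 0.189].
For comparison, the equal-tailed interval is [0.093, 0.253]; the HPD is narrower and shifted toward the mode.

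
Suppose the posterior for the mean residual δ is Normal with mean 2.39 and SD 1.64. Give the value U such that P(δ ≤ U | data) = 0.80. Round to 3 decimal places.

Need U with P(δ ≤ U) = 0.80: U = 2.39 + z_{0.2}·1.64.
z = 0.842; U = 2.39 + 0.842 × 1.64 = 3.770.

3.770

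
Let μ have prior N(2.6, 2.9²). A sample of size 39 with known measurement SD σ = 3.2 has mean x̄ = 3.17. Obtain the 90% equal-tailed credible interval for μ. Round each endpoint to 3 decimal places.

Posterior precision = 1/2.9² + 39/3.2² = 0.1189 + 3.8086 = 3.9275, so posterior SD = 0.5046.
Posterior mean = (2.6/2.9² + 39·3.17/3.2²) / 3.9275 = 3.1527.
Interval: 3.1527 ± 1.645 × 0.5046 → [2.323, 3.983].

[2.323, 3.983]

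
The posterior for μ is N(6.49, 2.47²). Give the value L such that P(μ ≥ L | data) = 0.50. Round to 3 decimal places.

6.490

Need L with P(μ ≥ L) = 0.50: L = 6.49 − z_{0.5}·2.47.
z = 0.000; L = 6.49 − 0.000 × 2.47 = 6.490.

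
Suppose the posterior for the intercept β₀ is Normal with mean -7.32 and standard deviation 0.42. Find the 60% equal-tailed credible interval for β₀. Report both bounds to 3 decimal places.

[-7.673, -6.967]

The posterior is symmetric, so the 60% equal-tailed interval is β₀ = -7.32 ± z·0.42 with z = 0.842.
Half-width: 0.842 × 0.42 = 0.353.
-7.32 − 0.353 = -7.673; -7.32 + 0.353 = -6.967.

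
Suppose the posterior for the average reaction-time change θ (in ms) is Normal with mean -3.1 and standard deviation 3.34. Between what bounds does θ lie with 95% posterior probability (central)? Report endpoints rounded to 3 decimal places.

The posterior is symmetric, so the 95% equal-tailed interval is θ = -3.1 ± z·3.34 with z = 1.960.
Half-width: 1.960 × 3.34 = 6.546.
-3.1 − 6.546 = -9.646; -3.1 + 6.546 = 3.446.

[-9.646, 3.446]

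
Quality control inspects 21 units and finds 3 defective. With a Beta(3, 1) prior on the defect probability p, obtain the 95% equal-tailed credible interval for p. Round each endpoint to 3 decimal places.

Posterior: Beta(3+3, 1+18) = Beta(6, 19).
Equal-tailed 95% interval: the 0.025 and 0.975 quantiles of Beta(6, 19).
Posterior mean ≈ 0.240, SD ≈ 0.084; a Normal approximation gives roughly [0.076, 0.404].
Exact: F⁻¹(0.025) = 0.098; F⁻¹(0.975) = 0.422.

[0.098, 0.422]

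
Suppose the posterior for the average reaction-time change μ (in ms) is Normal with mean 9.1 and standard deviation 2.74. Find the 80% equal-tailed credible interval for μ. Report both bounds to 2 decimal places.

The posterior is symmetric, so the 80% equal-tailed interval is μ = 9.1 ± z·2.74 with z = 1.282.
Half-width: 1.282 × 2.74 = 3.51.
9.1 − 3.51 = 5.59; 9.1 + 3.51 = 12.61.

[5.59, 12.61]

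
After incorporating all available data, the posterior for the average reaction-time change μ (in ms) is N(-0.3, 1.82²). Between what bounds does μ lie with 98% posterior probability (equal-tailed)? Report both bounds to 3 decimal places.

[-4.534, 3.934]

The posterior is symmetric, so the 98% equal-tailed interval is μ = -0.3 ± z·1.82 with z = 2.326.
Half-width: 2.326 × 1.82 = 4.234.
-0.3 − 4.234 = -4.534; -0.3 + 4.234 = 3.934.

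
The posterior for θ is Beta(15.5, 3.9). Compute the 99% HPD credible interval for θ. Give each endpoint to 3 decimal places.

The posterior is unimodal and skewed, so the HPD interval has equal density at both endpoints and is the shortest 99% interval.
Solving f(0.549) = f(0.974) with F(0.974) − F(0.549) = 0.99 gives [0.549, 0.974].
For comparison, the equal-tailed interval is [0.526, 0.963]; the HPD is narrower and shifted toward the mode.

[0.549, 0.974]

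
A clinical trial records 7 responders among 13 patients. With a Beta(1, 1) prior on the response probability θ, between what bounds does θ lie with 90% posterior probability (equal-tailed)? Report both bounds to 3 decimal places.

[0.325, 0.736]

Posterior: Beta(1+7, 1+6) = Beta(8, 7).
Equal-tailed 90% interval: the 0.05 and 0.95 quantiles of Beta(8, 7).
Posterior mean ≈ 0.533, SD ≈ 0.125; a Normal approximation gives roughly [0.328, 0.738].
Exact: F⁻¹(0.05) = 0.325; F⁻¹(0.95) = 0.736.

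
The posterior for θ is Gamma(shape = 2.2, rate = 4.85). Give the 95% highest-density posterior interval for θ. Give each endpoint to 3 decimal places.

[0.016, 1.052]

The posterior is unimodal and skewed, so the HPD interval has equal density at both endpoints and is the shortest 95% interval.
Solving f(0.016) = f(1.052) with F(1.052) − F(0.016) = 0.95 gives [0.016, 1.052].
For comparison, the equal-tailed interval is [0.063, 1.220]; the HPD is narrower and shifted toward the mode.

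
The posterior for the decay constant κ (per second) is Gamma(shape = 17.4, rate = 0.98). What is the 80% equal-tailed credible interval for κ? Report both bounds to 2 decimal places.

[12.57, 23.38]

Posterior: Gamma(shape 17.4, rate 0.98).
Equal-tailed 80% interval: Gamma(17.4, 0.98) quantiles at 0.1 and 0.9.
Posterior mean ≈ 17.76, SD ≈ 4.26; a Normal approximation gives roughly [12.30, 23.21].
Exact: lower = 12.57; upper = 23.38.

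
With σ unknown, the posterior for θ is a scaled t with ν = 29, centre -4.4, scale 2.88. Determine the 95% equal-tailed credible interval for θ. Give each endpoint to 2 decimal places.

The t_29 distribution is symmetric; the 95% interval is -4.4 ± t·2.88 with t_{0.975,29} = 2.045.
Half-width: 2.045 × 2.88 = 5.89.
-4.4 − 5.89 = -10.29; -4.4 + 5.89 = 1.49.

[-10.29, 1.49]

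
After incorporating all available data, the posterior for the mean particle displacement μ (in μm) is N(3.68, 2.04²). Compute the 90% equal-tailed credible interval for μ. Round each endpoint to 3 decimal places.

The posterior is symmetric, so the 90% equal-tailed interval is μ = 3.68 ± z·2.04 with z = 1.645.
Half-width: 1.645 × 2.04 = 3.356.
3.68 − 3.356 = 0.324; 3.68 + 3.356 = 7.036.

[0.324, 7.036]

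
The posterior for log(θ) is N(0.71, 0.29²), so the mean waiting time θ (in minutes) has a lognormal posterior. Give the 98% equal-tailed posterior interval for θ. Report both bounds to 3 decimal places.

[1.036, 3.993]

On the log scale the 98% interval is 0.71 ± 2.326 × 0.29 = [0.0354, 1.3846].
Exponentiate: [e^0.0354, e^1.3846] = [1.036, 3.993].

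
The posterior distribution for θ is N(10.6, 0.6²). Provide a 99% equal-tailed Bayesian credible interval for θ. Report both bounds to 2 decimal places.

The posterior is symmetric, so the 99% equal-tailed interval is θ = 10.6 ± z·0.6 with z = 2.576.
Half-width: 2.576 × 0.6 = 1.55.
10.6 − 1.55 = 9.05; 10.6 + 1.55 = 12.15.

[9.05, 12.15]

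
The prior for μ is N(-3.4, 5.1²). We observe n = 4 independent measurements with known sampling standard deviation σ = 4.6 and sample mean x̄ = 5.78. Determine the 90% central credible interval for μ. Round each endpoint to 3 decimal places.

[0.780, 7.677]

Posterior precision = 1/5.1² + 4/4.6² = 0.0384 + 0.1890 = 0.2275, so posterior SD = 2.0966.
Posterior mean = (-3.4/5.1² + 4·5.78/4.6²) / 0.2275 = 4.2285.
Interval: 4.2285 ± 1.645 × 2.0966 → [0.780, 7.677].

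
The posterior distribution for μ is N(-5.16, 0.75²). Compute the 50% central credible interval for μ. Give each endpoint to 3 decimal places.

The posterior is symmetric, so the 50% equal-tailed interval is μ = -5.16 ± z·0.75 with z = 0.674.
Half-width: 0.674 × 0.75 = 0.506.
-5.16 − 0.506 = -5.666; -5.16 + 0.506 = -4.654.

[-5.666, -4.654]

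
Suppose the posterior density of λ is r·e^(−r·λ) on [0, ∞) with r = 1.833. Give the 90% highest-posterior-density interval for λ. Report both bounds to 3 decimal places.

The exponential density is strictly decreasing on [0, ∞), so the HPD interval is anchored at 0: [0, q] with P(λ ≤ q) = 0.90.
q = −ln(1 − 0.90) / 1.833 = 2.3026 / 1.833 = 1.256.

[0.000, 1.256]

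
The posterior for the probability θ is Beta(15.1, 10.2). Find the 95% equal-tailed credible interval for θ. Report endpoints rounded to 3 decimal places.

Posterior: Beta(15.1, 10.2).
Equal-tailed 95% interval: the 0.025 and 0.975 quantiles of Beta(15.1, 10.2).
Posterior mean ≈ 0.597, SD ≈ 0.096; a Normal approximation gives roughly [0.409, 0.784].
Exact: F⁻¹(0.025) = 0.404; F⁻¹(0.975) = 0.775.

[0.404, 0.775]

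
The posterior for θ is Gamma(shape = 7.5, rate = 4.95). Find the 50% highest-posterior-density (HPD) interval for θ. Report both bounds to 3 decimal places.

The posterior is unimodal and skewed, so the HPD interval has equal density at both endpoints and is the shortest 50% interval.
Solving f(0.992) = f(1.697) with F(1.697) − F(0.992) = 0.50 gives [0.992, 1.697].
For comparison, the equal-tailed interval is [1.115, 1.843]; the HPD is narrower and shifted toward the mode.

[0.992, 1.697]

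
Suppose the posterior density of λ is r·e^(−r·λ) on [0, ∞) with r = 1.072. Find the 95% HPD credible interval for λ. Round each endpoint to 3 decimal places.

[0.000, 2.795]

The exponential density is strictly decreasing on [0, ∞), so the HPD interval is anchored at 0: [0, q] with P(λ ≤ q) = 0.95.
q = −ln(1 − 0.95) / 1.072 = 2.9957 / 1.072 = 2.795.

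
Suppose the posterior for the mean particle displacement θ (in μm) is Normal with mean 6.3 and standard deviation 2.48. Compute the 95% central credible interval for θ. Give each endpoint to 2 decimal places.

[1.44, 11.16]

The posterior is symmetric, so the 95% equal-tailed interval is θ = 6.3 ± z·2.48 with z = 1.960.
Half-width: 1.960 × 2.48 = 4.86.
6.3 − 4.86 = 1.44; 6.3 + 4.86 = 11.16.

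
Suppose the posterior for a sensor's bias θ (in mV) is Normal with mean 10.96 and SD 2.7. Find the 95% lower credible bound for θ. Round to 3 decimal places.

Need L with P(θ ≥ L) = 0.95: L = 10.96 − z_{0.05}·2.7.
z = 1.645; L = 10.96 − 1.645 × 2.7 = 6.519.

6.519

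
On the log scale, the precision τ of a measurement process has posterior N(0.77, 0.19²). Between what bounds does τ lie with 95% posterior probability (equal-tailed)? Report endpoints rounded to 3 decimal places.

On the log scale the 95% interval is 0.77 ± 1.960 × 0.19 = [0.3976, 1.1424].
Exponentiate: [e^0.3976, e^1.1424] = [1.488, 3.134].

[1.488, 3.134]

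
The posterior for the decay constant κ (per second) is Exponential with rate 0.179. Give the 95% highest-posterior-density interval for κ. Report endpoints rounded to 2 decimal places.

The exponential density is strictly decreasing on [0, ∞), so the HPD interval is anchored at 0: [0, q] with P(κ ≤ q) = 0.95.
q = −ln(1 − 0.95) / 0.179 = 2.9957 / 0.179 = 16.74.

[0.00, 16.74]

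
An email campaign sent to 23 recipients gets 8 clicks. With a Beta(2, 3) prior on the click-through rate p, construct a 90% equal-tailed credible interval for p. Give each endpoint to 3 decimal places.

Posterior: Beta(2+8, 3+15) = Beta(10, 18).
Equal-tailed 90% interval: the 0.05 and 0.95 quantiles of Beta(10, 18).
Posterior mean ≈ 0.357, SD ≈ 0.089; a Normal approximation gives roughly [0.211, 0.503].
Exact: F⁻¹(0.05) = 0.217; F⁻¹(0.95) = 0.509.

[0.217, 0.509]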